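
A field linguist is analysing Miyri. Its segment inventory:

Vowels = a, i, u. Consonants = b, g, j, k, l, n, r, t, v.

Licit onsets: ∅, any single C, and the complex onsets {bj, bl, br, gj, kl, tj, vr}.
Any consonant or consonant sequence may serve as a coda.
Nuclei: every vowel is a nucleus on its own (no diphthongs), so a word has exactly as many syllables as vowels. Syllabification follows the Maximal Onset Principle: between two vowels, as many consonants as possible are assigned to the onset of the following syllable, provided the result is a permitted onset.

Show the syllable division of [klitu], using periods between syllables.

kli.tu

Nuclei (vowels): i, u → 2 syllables.
Between /i/ (V1) and /u/ (V2): /t/ is a single consonant, so it becomes the next onset.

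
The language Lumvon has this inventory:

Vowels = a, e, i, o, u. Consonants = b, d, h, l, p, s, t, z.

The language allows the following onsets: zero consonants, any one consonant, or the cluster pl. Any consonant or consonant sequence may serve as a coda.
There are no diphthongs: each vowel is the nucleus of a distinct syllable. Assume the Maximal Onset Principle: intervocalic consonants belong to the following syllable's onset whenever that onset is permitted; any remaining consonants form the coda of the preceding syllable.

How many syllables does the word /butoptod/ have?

The vowels are u, o, o — 3 nuclei, so 3 syllables.

3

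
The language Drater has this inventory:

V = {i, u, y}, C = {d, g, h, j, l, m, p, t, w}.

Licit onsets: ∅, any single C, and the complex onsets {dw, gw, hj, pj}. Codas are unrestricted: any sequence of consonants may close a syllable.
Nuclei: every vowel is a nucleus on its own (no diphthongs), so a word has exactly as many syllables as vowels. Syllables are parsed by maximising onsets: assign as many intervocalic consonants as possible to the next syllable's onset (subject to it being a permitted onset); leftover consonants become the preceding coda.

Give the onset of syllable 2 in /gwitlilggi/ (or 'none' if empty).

l

The vowels are i, i, i — 3 nuclei, so 3 syllables.
/i…i/ gap (V1→V2): /tl/ — longest licit onset from the right is /l/, leaving /t/ as coda.
/i…i/ gap (V2→V3): /lgg/; trying suffixes from longest down, /g/ is the first permitted one, so coda /lg/ | onset /g/.
So the parse is gwit.lilg.gi.
Syllable 2 is /lilg/: onset /l/, nucleus /i/, coda /lg/.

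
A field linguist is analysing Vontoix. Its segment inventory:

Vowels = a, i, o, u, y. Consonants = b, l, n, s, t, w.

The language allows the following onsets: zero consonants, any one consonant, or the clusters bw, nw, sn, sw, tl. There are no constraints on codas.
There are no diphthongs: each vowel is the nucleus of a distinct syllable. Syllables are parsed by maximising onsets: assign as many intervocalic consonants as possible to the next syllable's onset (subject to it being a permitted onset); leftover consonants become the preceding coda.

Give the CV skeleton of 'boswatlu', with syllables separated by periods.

CV.CCV.CCV

The vowels are o, a, u — 3 nuclei, so 3 syllables.
σ1/σ2 boundary: /sw/ is a licit onset in full, so it all attaches to the next syllable.
σ2/σ3 boundary: /tl/ is a licit onset in full, so it all attaches to the next syllable.
Result: bo.swa.tlu.
Mapping each syllable to C/V: /bo/ → CV, /swa/ → CCV, /tlu/ → CCV.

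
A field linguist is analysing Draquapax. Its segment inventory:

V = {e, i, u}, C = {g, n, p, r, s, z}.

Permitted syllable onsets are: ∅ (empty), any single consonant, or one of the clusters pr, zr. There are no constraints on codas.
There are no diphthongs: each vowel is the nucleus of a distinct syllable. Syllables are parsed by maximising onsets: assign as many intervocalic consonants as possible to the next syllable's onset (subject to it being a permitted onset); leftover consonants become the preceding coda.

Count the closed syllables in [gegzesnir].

3

Nuclei (vowels): e, e, i → 3 syllables.
V1 /e/ – V2 /e/: /gz/ splits as /g/ + /z/ (/z/ is the longest suffix that is a licit onset).
V2 /e/ – V3 /i/: /sn/; trying suffixes from longest down, /n/ is the first permitted one, so coda /s/ | onset /n/.
Putting it together: geg.zes.nir.
Classifying each syllable: /geg/ (closed), /zes/ (closed), /nir/ (closed).
Closed syllables: 3.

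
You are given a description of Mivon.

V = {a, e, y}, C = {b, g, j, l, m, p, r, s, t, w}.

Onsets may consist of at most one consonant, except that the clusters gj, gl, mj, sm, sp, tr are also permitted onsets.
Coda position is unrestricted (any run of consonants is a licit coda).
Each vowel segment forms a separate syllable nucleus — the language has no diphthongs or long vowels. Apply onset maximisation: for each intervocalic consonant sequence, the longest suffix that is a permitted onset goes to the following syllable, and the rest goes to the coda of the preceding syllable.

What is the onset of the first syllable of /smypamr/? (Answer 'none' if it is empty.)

The vowels are y, a — 2 nuclei, so 2 syllables.
/y…a/ gap (V1→V2): /p/ is a single consonant, so it becomes the next onset.
So the parse is smy.pamr.
Syllable 1 is /smy/: onset /sm/, nucleus /y/, coda ∅.

sm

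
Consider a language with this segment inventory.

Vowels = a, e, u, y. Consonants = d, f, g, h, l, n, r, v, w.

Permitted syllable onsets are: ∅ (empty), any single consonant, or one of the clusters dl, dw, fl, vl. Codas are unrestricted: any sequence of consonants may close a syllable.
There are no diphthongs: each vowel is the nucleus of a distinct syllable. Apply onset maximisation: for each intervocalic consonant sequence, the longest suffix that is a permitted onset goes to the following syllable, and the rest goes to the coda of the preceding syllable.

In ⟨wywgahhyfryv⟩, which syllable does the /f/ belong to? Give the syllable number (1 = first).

3

The vowels are y, a, y, y — 4 nuclei, so 4 syllables.
Between /y/ (V1) and /a/ (V2): cluster /wg/ — the longest permitted-onset suffix is /g/; onset = /g/, preceding coda = /w/.
Between /a/ (V2) and /y/ (V3): /hh/ — longest licit onset from the right is /h/, leaving /h/ as coda.
Between /y/ (V3) and /y/ (V4): /fr/ splits as /f/ + /r/ (/r/ is the longest suffix that is a licit onset).
Result: wyw.gah.hyf.ryv.
The /f/ is in the coda of syllable 3 (/hyf/).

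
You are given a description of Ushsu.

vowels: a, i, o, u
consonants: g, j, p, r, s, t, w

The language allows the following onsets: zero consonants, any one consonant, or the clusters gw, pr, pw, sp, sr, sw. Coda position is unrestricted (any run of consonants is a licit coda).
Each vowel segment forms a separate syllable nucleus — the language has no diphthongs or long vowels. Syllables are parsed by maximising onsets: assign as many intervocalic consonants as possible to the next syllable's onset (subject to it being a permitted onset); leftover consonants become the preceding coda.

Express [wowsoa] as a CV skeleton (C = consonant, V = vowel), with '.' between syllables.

Vowels present: o, o, a; each is a nucleus, giving 3 syllables.
V1 /o/ – V2 /o/: /ws/; trying suffixes from longest down, /s/ is the first permitted one, so coda /w/ | onset /s/.
V2 /o/ – V3 /a/: hiatus — the boundary sits between the two vowels.
Result: wow.so.a.
Mapping each syllable to C/V: /wow/ → CVC, /so/ → CV, /a/ → V.

CVC.CV.V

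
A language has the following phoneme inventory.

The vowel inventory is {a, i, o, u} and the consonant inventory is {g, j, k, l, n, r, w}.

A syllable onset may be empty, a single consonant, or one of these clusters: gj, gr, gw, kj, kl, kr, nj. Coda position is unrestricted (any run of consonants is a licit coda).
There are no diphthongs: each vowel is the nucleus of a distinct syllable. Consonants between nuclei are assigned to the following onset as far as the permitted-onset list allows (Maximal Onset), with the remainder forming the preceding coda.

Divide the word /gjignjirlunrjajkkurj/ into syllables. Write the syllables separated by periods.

The vowels are i, i, u, a, u — 5 nuclei, so 5 syllables.
σ1/σ2 boundary: /gnj/ — longest licit onset from the right is /nj/, leaving /g/ as coda.
σ2/σ3 boundary: /rl/; trying suffixes from longest down, /l/ is the first permitted one, so coda /r/ | onset /l/.
σ3/σ4 boundary: /nrj/ splits as /nr/ + /j/ (/j/ is the longest suffix that is a licit onset).
σ4/σ5 boundary: /jkk/; trying suffixes from longest down, /k/ is the first permitted one, so coda /jk/ | onset /k/.

gjig.njir.lunr.jajk.kurj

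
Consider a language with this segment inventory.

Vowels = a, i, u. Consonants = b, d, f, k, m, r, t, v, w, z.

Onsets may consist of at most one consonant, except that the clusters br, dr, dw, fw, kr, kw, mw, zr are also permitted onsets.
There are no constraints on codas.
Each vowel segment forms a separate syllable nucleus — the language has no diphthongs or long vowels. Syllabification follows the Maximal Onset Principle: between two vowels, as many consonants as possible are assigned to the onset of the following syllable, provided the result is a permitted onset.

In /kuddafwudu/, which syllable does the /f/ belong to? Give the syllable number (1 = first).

3

Nuclei (vowels): u, a, u, u → 4 syllables.
/u…a/ gap (V1→V2): /dd/; trying suffixes from longest down, /d/ is the first permitted one, so coda /d/ | onset /d/.
/a…u/ gap (V2→V3): cluster /fw/ — /fw/ is itself a permitted onset, so the whole cluster goes right; preceding coda = ∅.
/u…u/ gap (V3→V4): just /d/ — single C goes to the following onset.
Result: kud.da.fwu.du.
The /f/ is in the onset of syllable 3 (/fwu/).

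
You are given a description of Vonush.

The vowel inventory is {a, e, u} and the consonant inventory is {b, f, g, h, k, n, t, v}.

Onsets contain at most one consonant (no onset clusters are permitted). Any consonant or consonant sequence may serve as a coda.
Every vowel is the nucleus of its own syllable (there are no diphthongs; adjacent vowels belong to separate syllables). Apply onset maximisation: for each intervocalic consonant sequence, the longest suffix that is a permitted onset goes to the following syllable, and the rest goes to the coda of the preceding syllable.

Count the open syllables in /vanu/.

2

Vowels present: a, u; each is a nucleus, giving 2 syllables.
V1 /a/ – V2 /u/: /n/ is a single consonant, so it becomes the next onset.
Result: va.nu.
Classifying each syllable: /va/ (open), /nu/ (open).
Open syllables: 2.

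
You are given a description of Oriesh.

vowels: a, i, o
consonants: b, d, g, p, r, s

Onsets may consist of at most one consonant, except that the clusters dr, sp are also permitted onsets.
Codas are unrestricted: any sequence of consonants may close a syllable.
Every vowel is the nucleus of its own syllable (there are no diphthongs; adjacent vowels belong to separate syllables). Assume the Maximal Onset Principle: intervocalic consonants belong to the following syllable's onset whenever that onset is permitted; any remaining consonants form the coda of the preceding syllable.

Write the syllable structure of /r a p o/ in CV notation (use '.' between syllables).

The vowels are a, o — 2 nuclei, so 2 syllables.
σ1/σ2 boundary: /p/ is a single consonant, so it becomes the next onset.
Result: ra.po.
Mapping each syllable to C/V: /ra/ → CV, /po/ → CV.

CV.CV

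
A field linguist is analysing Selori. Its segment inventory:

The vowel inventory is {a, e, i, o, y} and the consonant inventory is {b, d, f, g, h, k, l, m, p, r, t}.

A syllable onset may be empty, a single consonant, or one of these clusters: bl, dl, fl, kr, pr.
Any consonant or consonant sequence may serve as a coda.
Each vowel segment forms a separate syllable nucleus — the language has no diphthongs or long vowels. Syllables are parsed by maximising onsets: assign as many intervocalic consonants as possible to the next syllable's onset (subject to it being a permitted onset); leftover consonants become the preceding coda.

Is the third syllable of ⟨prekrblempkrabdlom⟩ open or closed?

The vowels are e, e, a, o — 4 nuclei, so 4 syllables.
σ1/σ2 boundary: cluster /krbl/ — the longest permitted-onset suffix is /bl/; onset = /bl/, preceding coda = /kr/.
σ2/σ3 boundary: /mpkr/; trying suffixes from longest down, /kr/ is the first permitted one, so coda /mp/ | onset /kr/.
σ3/σ4 boundary: /bdl/ — longest licit onset from the right is /dl/, leaving /b/ as coda.
Putting it together: prekr.blemp.krab.dlom.
Syllable 3 is /krab/ with coda /b/, so it is closed.

closed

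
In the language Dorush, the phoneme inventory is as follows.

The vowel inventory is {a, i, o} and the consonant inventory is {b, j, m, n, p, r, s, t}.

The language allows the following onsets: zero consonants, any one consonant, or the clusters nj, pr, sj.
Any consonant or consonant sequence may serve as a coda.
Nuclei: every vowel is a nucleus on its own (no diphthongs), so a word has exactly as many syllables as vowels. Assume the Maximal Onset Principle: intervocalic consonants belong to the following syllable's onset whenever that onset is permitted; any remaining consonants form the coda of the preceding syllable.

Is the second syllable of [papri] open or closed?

open

Vowels present: a, i; each is a nucleus, giving 2 syllables.
V1 /a/ – V2 /i/: /pr/ is a licit onset in full, so it all attaches to the next syllable.
Putting it together: pa.pri.
Syllable 2 is /pri/; it ends in its nucleus with no coda, so it is open.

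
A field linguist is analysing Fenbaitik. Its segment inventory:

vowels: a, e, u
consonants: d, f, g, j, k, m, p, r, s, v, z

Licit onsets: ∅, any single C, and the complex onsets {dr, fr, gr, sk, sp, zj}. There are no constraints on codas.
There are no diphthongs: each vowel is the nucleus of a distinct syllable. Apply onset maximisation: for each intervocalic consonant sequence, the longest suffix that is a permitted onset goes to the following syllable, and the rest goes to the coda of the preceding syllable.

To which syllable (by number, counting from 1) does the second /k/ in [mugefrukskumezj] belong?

4

Nuclei (vowels): u, e, u, u, e → 5 syllables.
σ1/σ2 boundary: just /g/ — single C goes to the following onset.
σ2/σ3 boundary: /fr/ — entire cluster is a permitted onset → onset /fr/, coda ∅.
σ3/σ4 boundary: /ksk/ splits as /k/ + /sk/ (/sk/ is the longest suffix that is a licit onset).
σ4/σ5 boundary: just /m/ — single C goes to the following onset.
So the parse is mu.ge.fruk.sku.mezj.
The second /k/ is in the onset of syllable 4 (/sku/).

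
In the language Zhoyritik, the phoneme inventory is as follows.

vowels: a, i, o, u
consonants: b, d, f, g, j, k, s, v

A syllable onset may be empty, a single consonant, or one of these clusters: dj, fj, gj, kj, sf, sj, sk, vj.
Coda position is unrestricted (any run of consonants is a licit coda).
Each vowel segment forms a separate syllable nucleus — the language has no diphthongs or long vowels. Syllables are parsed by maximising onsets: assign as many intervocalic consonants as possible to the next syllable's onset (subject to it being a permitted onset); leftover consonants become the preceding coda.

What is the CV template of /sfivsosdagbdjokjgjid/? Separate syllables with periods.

CCVC.CVC.CVCC.CCVCC.CCVC

The vowels are i, o, a, o, i — 5 nuclei, so 5 syllables.
/i…o/ gap (V1→V2): /vs/ — longest licit onset from the right is /s/, leaving /v/ as coda.
/o…a/ gap (V2→V3): /sd/ splits as /s/ + /d/ (/d/ is the longest suffix that is a licit onset).
/a…o/ gap (V3→V4): /gbdj/; trying suffixes from longest down, /dj/ is the first permitted one, so coda /gb/ | onset /dj/.
/o…i/ gap (V4→V5): /kjgj/; trying suffixes from longest down, /gj/ is the first permitted one, so coda /kj/ | onset /gj/.
So the parse is sfiv.sos.dagb.djokj.gjid.
Mapping each syllable to C/V: /sfiv/ → CCVC, /sos/ → CVC, /dagb/ → CVCC, /djokj/ → CCVCC, /gjid/ → CCVC.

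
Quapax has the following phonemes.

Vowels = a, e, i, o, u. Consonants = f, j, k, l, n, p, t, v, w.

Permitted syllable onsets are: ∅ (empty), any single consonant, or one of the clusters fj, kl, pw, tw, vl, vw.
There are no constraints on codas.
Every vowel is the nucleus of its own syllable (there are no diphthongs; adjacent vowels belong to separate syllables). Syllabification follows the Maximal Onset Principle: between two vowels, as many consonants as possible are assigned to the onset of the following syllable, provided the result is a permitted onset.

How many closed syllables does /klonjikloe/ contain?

1

The vowels are o, i, o, e — 4 nuclei, so 4 syllables.
Between /o/ (V1) and /i/ (V2): cluster /nj/ — the longest permitted-onset suffix is /j/; onset = /j/, preceding coda = /n/.
Between /i/ (V2) and /o/ (V3): /kl/ — entire cluster is a permitted onset → onset /kl/, coda ∅.
Between /o/ (V3) and /e/ (V4): hiatus — the boundary sits between the two vowels.
Syllabification: klon.ji.klo.e.
Classifying each syllable: /klon/ (closed), /ji/ (open), /klo/ (open), /e/ (open).
Closed syllables: 1.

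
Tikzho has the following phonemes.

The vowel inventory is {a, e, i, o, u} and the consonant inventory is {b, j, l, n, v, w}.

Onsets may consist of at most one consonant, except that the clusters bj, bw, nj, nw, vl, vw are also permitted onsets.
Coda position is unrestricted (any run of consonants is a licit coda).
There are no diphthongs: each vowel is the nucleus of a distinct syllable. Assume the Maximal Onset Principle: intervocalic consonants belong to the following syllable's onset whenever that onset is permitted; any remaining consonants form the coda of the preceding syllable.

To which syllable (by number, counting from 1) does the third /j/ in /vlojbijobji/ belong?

4

Nuclei (vowels): o, i, o, i → 4 syllables.
/o…i/ gap (V1→V2): /jb/ splits as /j/ + /b/ (/b/ is the longest suffix that is a licit onset).
/i…o/ gap (V2→V3): /j/ → onset of the next syllable (single consonants are always licit onsets).
/o…i/ gap (V3→V4): /bj/ — entire cluster is a permitted onset → onset /bj/, coda ∅.
Syllabification: vloj.bi.jo.bji.
The third /j/ is in the onset of syllable 4 (/bji/).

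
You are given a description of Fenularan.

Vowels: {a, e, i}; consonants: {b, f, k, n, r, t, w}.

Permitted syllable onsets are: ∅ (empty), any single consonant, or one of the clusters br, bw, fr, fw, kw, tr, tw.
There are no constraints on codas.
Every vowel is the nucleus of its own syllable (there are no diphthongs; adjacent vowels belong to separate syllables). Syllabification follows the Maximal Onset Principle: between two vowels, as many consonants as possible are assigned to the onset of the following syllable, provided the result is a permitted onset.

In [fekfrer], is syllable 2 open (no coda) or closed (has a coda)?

The vowels are e, e — 2 nuclei, so 2 syllables.
σ1/σ2 boundary: /kfr/ splits as /k/ + /fr/ (/fr/ is the longest suffix that is a licit onset).
Syllabification: fek.frer.
Syllable 2 is /frer/ with coda /r/, so it is closed.

closed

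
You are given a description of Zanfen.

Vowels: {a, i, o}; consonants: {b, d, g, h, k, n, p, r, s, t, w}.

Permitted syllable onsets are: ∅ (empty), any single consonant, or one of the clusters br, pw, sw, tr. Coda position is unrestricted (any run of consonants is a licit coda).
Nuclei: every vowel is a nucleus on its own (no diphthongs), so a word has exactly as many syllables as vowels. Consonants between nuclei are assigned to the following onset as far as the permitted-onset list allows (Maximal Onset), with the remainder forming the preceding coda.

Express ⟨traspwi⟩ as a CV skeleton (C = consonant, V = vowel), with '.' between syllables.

CCVC.CCV

Vowels present: a, i; each is a nucleus, giving 2 syllables.
/a…i/ gap (V1→V2): /spw/ splits as /s/ + /pw/ (/pw/ is the longest suffix that is a licit onset).
Result: tras.pwi.
Mapping each syllable to C/V: /tras/ → CCVC, /pwi/ → CCV.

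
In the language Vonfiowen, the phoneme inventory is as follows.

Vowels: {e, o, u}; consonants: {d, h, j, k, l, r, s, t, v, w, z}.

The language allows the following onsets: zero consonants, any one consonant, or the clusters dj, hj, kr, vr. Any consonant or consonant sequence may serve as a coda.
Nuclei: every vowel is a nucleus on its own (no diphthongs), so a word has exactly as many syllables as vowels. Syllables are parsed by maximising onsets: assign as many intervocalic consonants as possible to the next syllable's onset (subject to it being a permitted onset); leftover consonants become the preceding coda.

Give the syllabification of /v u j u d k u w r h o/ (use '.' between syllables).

The vowels are u, u, u, o — 4 nuclei, so 4 syllables.
/u…u/ gap (V1→V2): /j/ → onset of the next syllable (single consonants are always licit onsets).
/u…u/ gap (V2→V3): /dk/ — longest licit onset from the right is /k/, leaving /d/ as coda.
/u…o/ gap (V3→V4): /wrh/; trying suffixes from longest down, /h/ is the first permitted one, so coda /wr/ | onset /h/.

vu.jud.kuwr.ho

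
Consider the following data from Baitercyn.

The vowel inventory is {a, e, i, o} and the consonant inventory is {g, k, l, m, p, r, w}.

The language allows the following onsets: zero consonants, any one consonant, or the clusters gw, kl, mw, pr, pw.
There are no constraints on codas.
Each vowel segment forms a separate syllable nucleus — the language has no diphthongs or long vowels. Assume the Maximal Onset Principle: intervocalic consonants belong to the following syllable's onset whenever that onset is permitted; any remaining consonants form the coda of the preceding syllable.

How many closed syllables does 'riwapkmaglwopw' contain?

Nuclei (vowels): i, a, a, o → 4 syllables.
/i…a/ gap (V1→V2): /w/ is a single consonant, so it becomes the next onset.
/a…a/ gap (V2→V3): /pkm/ splits as /pk/ + /m/ (/m/ is the longest suffix that is a licit onset).
/a…o/ gap (V3→V4): /glw/ — longest licit onset from the right is /w/, leaving /gl/ as coda.
Syllabification: ri.wapk.magl.wopw.
Classifying each syllable: /ri/ (open), /wapk/ (closed), /magl/ (closed), /wopw/ (closed).
Closed syllables: 3.

3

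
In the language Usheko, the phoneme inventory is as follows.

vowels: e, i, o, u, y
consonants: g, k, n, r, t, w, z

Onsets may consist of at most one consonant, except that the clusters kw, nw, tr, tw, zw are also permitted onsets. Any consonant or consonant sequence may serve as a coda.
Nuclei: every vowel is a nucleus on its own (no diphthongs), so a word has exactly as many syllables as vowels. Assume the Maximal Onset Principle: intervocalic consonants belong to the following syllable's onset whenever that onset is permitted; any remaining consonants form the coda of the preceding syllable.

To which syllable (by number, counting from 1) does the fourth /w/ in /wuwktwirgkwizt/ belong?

3

The vowels are u, i, i — 3 nuclei, so 3 syllables.
/u…i/ gap (V1→V2): /wktw/ splits as /wk/ + /tw/ (/tw/ is the longest suffix that is a licit onset).
/i…i/ gap (V2→V3): /rgkw/ — longest licit onset from the right is /kw/, leaving /rg/ as coda.
So the parse is wuwk.twirg.kwizt.
The fourth /w/ is in the onset of syllable 3 (/kwizt/).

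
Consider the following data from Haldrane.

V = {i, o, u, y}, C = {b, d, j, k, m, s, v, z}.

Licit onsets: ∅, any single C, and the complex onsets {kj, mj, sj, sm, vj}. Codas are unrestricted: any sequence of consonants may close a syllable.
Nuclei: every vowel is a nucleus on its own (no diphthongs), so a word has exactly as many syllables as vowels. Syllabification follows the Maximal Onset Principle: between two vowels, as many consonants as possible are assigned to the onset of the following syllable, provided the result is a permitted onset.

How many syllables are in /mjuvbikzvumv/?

Vowels present: u, i, u; each is a nucleus, giving 3 syllables.

3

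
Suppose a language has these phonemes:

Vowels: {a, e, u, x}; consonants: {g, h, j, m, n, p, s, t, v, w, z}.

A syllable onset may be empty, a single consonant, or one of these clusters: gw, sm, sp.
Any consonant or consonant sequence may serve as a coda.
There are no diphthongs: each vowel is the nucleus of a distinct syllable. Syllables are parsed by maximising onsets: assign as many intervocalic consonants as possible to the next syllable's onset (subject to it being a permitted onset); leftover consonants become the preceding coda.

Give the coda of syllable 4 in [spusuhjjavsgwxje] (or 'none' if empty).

Vowels present: u, u, a, x, e; each is a nucleus, giving 5 syllables.
/u…u/ gap (V1→V2): /s/ → onset of the next syllable (single consonants are always licit onsets).
/u…a/ gap (V2→V3): /hjj/ — longest licit onset from the right is /j/, leaving /hj/ as coda.
/a…x/ gap (V3→V4): cluster /vsgw/ — the longest permitted-onset suffix is /gw/; onset = /gw/, preceding coda = /vs/.
/x…e/ gap (V4→V5): /j/ → onset of the next syllable (single consonants are always licit onsets).
Result: spu.suhj.javs.gwx.je.
Syllable 4 is /gwx/: onset /gw/, nucleus /x/, coda ∅.

none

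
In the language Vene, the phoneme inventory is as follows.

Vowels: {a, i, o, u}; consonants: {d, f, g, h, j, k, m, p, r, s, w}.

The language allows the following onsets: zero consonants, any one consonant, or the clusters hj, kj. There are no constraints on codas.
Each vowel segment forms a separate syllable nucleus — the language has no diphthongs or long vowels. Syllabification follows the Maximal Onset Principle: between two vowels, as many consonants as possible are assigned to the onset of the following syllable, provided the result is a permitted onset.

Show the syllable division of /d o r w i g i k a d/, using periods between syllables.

Vowels present: o, i, i, a; each is a nucleus, giving 4 syllables.
Between /o/ (V1) and /i/ (V2): /rw/ splits as /r/ + /w/ (/w/ is the longest suffix that is a licit onset).
Between /i/ (V2) and /i/ (V3): /g/ is a single consonant, so it becomes the next onset.
Between /i/ (V3) and /a/ (V4): /k/ is a single consonant, so it becomes the next onset.

dor.wi.gi.kad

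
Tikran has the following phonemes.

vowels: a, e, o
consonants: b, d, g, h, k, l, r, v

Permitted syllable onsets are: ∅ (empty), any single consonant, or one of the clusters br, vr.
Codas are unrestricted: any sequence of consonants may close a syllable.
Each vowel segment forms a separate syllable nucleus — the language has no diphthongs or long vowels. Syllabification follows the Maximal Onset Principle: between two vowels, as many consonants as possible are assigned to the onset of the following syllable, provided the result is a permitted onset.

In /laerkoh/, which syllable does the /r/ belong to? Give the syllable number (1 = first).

2

Nuclei (vowels): a, e, o → 3 syllables.
V1 /a/ – V2 /e/: nothing intervenes; syllable break is V.V.
V2 /e/ – V3 /o/: /rk/; trying suffixes from longest down, /k/ is the first permitted one, so coda /r/ | onset /k/.
Syllabification: la.er.koh.
The /r/ is in the coda of syllable 2 (/er/).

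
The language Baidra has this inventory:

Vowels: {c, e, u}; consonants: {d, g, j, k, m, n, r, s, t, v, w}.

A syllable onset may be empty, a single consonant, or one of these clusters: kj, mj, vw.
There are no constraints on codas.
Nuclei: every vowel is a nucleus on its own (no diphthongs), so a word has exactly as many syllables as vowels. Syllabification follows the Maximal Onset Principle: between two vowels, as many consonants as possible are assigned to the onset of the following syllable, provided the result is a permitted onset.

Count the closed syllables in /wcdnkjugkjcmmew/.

4

The vowels are c, u, c, e — 4 nuclei, so 4 syllables.
σ1/σ2 boundary: /dnkj/; trying suffixes from longest down, /kj/ is the first permitted one, so coda /dn/ | onset /kj/.
σ2/σ3 boundary: /gkj/; trying suffixes from longest down, /kj/ is the first permitted one, so coda /g/ | onset /kj/.
σ3/σ4 boundary: /mm/ splits as /m/ + /m/ (/m/ is the longest suffix that is a licit onset).
So the parse is wcdn.kjug.kjcm.mew.
Classifying each syllable: /wcdn/ (closed), /kjug/ (closed), /kjcm/ (closed), /mew/ (closed).
Closed syllables: 4.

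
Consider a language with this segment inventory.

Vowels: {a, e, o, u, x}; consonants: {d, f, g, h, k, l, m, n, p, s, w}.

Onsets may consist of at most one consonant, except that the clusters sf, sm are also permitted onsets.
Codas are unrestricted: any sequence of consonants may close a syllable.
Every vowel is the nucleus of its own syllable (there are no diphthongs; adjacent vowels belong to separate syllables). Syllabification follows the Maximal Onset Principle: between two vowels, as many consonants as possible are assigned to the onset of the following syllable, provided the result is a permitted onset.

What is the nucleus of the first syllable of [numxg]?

Nuclei (vowels): u, x → 2 syllables.
The first nucleus (vowel 1 from the left) is /u/.

u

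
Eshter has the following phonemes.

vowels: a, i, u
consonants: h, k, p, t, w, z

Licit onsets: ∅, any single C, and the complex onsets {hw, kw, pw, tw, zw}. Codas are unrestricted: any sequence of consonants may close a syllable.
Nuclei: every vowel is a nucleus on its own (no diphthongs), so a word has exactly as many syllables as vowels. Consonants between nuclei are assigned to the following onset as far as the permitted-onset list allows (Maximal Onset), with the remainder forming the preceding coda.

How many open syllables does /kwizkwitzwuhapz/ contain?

1

Nuclei (vowels): i, i, u, a → 4 syllables.
/i…i/ gap (V1→V2): /zkw/ splits as /z/ + /kw/ (/kw/ is the longest suffix that is a licit onset).
/i…u/ gap (V2→V3): cluster /tzw/ — the longest permitted-onset suffix is /zw/; onset = /zw/, preceding coda = /t/.
/u…a/ gap (V3→V4): just /h/ — single C goes to the following onset.
Syllabification: kwiz.kwit.zwu.hapz.
Classifying each syllable: /kwiz/ (closed), /kwit/ (closed), /zwu/ (open), /hapz/ (closed).
Open syllables: 1.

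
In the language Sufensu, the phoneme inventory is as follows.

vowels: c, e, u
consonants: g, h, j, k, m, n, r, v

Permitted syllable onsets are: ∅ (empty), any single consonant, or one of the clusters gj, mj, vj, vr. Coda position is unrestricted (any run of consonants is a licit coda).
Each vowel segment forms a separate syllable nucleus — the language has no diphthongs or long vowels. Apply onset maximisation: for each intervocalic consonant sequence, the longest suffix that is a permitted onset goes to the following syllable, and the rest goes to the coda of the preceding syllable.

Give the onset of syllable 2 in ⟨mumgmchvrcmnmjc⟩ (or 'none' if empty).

The vowels are u, c, c, c — 4 nuclei, so 4 syllables.
σ1/σ2 boundary: cluster /mgm/ — the longest permitted-onset suffix is /m/; onset = /m/, preceding coda = /mg/.
σ2/σ3 boundary: /hvr/ — longest licit onset from the right is /vr/, leaving /h/ as coda.
σ3/σ4 boundary: /mnmj/ — longest licit onset from the right is /mj/, leaving /mn/ as coda.
Syllabification: mumg.mch.vrcmn.mjc.
Syllable 2 is /mch/: onset /m/, nucleus /c/, coda /h/.

m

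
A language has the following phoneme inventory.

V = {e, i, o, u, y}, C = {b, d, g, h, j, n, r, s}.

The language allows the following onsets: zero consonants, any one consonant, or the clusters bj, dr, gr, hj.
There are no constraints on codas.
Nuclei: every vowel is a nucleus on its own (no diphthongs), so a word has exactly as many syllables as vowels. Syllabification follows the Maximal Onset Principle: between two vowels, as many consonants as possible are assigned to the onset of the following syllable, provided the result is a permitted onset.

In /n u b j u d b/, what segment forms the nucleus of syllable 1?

The vowels are u, u — 2 nuclei, so 2 syllables.
The first nucleus (vowel 1 from the left) is /u/.

u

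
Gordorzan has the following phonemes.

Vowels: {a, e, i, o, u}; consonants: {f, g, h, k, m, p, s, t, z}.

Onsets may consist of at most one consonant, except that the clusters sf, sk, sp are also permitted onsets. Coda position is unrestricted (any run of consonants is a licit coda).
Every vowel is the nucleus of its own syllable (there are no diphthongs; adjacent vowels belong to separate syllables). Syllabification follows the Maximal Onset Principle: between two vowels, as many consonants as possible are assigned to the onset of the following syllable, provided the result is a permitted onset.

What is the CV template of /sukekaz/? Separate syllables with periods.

CV.CV.CVC

Vowels present: u, e, a; each is a nucleus, giving 3 syllables.
σ1/σ2 boundary: /k/ is a single consonant, so it becomes the next onset.
σ2/σ3 boundary: /k/ → onset of the next syllable (single consonants are always licit onsets).
Syllabification: su.ke.kaz.
Mapping each syllable to C/V: /su/ → CV, /ke/ → CV, /kaz/ → CVC.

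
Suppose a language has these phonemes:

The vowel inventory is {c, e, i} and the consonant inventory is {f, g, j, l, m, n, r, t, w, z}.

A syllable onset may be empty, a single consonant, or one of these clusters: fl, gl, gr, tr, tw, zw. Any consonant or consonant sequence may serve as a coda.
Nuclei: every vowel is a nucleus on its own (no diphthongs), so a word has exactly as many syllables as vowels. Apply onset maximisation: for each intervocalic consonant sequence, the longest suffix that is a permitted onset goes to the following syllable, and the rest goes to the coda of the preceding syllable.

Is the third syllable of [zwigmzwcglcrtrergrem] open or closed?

Nuclei (vowels): i, c, c, e, e → 5 syllables.
Between /i/ (V1) and /c/ (V2): /gmzw/; trying suffixes from longest down, /zw/ is the first permitted one, so coda /gm/ | onset /zw/.
Between /c/ (V2) and /c/ (V3): /gl/ is a licit onset in full, so it all attaches to the next syllable.
Between /c/ (V3) and /e/ (V4): /rtr/ — longest licit onset from the right is /tr/, leaving /r/ as coda.
Between /e/ (V4) and /e/ (V5): /rgr/; trying suffixes from longest down, /gr/ is the first permitted one, so coda /r/ | onset /gr/.
Syllabification: zwigm.zwc.glcr.trer.grem.
Syllable 3 is /glcr/ with coda /r/, so it is closed.

closed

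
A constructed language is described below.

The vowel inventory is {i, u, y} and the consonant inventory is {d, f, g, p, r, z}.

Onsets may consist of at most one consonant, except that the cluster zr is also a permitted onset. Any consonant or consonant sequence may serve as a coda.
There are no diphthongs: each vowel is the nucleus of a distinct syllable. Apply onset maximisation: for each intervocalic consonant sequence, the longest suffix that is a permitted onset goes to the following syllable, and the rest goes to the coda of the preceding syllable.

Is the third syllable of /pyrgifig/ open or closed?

closed

The vowels are y, i, i — 3 nuclei, so 3 syllables.
Between /y/ (V1) and /i/ (V2): cluster /rg/ — the longest permitted-onset suffix is /g/; onset = /g/, preceding coda = /r/.
Between /i/ (V2) and /i/ (V3): /f/ → onset of the next syllable (single consonants are always licit onsets).
Putting it together: pyr.gi.fig.
Syllable 3 is /fig/ with coda /g/, so it is closed.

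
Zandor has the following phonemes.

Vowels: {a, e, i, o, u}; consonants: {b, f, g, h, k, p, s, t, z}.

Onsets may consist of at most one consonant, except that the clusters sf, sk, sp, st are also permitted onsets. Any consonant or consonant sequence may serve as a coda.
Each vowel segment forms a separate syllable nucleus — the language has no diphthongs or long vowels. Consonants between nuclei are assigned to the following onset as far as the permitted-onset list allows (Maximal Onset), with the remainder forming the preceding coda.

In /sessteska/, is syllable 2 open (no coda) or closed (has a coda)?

Vowels present: e, e, a; each is a nucleus, giving 3 syllables.
V1 /e/ – V2 /e/: /sst/; trying suffixes from longest down, /st/ is the first permitted one, so coda /s/ | onset /st/.
V2 /e/ – V3 /a/: /sk/ — entire cluster is a permitted onset → onset /sk/, coda ∅.
Result: ses.ste.ska.
Syllable 2 is /ste/; it ends in its nucleus with no coda, so it is open.

open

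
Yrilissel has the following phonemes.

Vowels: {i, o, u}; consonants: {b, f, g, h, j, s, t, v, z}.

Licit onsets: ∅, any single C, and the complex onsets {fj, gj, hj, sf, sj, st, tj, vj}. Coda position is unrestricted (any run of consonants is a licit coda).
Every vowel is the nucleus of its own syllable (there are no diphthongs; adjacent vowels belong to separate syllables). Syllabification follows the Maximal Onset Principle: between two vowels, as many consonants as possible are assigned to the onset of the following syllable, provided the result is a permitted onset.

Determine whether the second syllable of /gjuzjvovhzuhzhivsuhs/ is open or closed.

Vowels present: u, o, u, i, u; each is a nucleus, giving 5 syllables.
Between /u/ (V1) and /o/ (V2): /zjv/ splits as /zj/ + /v/ (/v/ is the longest suffix that is a licit onset).
Between /o/ (V2) and /u/ (V3): /vhz/ splits as /vh/ + /z/ (/z/ is the longest suffix that is a licit onset).
Between /u/ (V3) and /i/ (V4): /hzh/ — longest licit onset from the right is /h/, leaving /hz/ as coda.
Between /i/ (V4) and /u/ (V5): /vs/; trying suffixes from longest down, /s/ is the first permitted one, so coda /v/ | onset /s/.
Syllabification: gjuzj.vovh.zuhz.hiv.suhs.
Syllable 2 is /vovh/ with coda /vh/, so it is closed.

closed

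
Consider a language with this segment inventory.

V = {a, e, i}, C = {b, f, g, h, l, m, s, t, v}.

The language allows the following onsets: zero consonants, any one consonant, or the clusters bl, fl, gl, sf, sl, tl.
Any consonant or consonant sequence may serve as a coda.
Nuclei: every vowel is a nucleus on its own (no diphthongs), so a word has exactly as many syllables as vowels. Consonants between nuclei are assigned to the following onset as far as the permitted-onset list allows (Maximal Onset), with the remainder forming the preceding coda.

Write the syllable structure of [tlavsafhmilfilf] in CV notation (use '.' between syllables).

CCVC.CVCC.CVC.CVCC

The vowels are a, a, i, i — 4 nuclei, so 4 syllables.
V1 /a/ – V2 /a/: /vs/ splits as /v/ + /s/ (/s/ is the longest suffix that is a licit onset).
V2 /a/ – V3 /i/: /fhm/; trying suffixes from longest down, /m/ is the first permitted one, so coda /fh/ | onset /m/.
V3 /i/ – V4 /i/: /lf/ — longest licit onset from the right is /f/, leaving /l/ as coda.
Result: tlav.safh.mil.filf.
Mapping each syllable to C/V: /tlav/ → CCVC, /safh/ → CVCC, /mil/ → CVC, /filf/ → CVCC.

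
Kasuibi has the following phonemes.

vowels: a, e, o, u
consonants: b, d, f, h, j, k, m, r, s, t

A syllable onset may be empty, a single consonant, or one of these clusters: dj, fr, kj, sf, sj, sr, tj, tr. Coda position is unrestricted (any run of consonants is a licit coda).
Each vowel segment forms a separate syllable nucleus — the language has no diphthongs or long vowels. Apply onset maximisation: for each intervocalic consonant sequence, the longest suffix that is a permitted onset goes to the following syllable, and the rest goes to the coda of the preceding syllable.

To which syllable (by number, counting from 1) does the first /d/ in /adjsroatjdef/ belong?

1

Vowels present: a, o, a, e; each is a nucleus, giving 4 syllables.
σ1/σ2 boundary: /djsr/ — longest licit onset from the right is /sr/, leaving /dj/ as coda.
σ2/σ3 boundary: nothing intervenes; syllable break is V.V.
σ3/σ4 boundary: /tjd/ — longest licit onset from the right is /d/, leaving /tj/ as coda.
Result: adj.sro.atj.def.
The first /d/ is in the coda of syllable 1 (/adj/).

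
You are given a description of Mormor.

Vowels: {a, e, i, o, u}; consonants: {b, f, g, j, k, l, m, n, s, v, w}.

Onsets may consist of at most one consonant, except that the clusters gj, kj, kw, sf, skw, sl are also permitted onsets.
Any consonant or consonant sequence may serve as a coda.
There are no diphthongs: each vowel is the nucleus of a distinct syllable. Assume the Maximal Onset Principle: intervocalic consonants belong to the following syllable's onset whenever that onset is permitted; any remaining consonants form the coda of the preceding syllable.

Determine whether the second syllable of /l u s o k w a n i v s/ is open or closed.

The vowels are u, o, a, i — 4 nuclei, so 4 syllables.
V1 /u/ – V2 /o/: /s/ → onset of the next syllable (single consonants are always licit onsets).
V2 /o/ – V3 /a/: /kw/ — entire cluster is a permitted onset → onset /kw/, coda ∅.
V3 /a/ – V4 /i/: just /n/ — single C goes to the following onset.
Syllabification: lu.so.kwa.nivs.
Syllable 2 is /so/; it ends in its nucleus with no coda, so it is open.

open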